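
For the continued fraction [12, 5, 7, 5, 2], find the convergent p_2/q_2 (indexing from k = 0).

Using pₖ = aₖpₖ₋₁ + pₖ₋₂, qₖ = aₖqₖ₋₁ + qₖ₋₂ (with p₋₁=1, p₋₂=0, q₋₁=0, q₋₂=1):
  k=0: a=12, p=12, q=1
  k=1: a=5, p=61, q=5
  k=2: a=7, p=439, q=36

439/36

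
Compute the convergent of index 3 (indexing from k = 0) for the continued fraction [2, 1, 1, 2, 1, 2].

13/5

Using pₖ = aₖpₖ₋₁ + pₖ₋₂, qₖ = aₖqₖ₋₁ + qₖ₋₂ (with p₋₁=1, p₋₂=0, q₋₁=0, q₋₂=1):
  k=0: a=2, p=2, q=1
  k=1: a=1, p=3, q=1
  k=2: a=1, p=5, q=2
  k=3: a=2, p=13, q=5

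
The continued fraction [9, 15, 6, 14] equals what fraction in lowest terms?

11686/1289

Using pₖ = aₖpₖ₋₁ + pₖ₋₂ and qₖ = aₖqₖ₋₁ + qₖ₋₂:
  k=0: a=9, p=9, q=1
  k=1: a=15, p=136, q=15
  k=2: a=6, p=825, q=91
  k=3: a=14, p=11686, q=1289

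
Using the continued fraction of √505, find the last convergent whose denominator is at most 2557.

√505 = [22; 2, 8, 2, 44, …] (period length 4).
Convergents:
  p_0/q_0 = 22/1
  p_1/q_1 = 45/2
  p_2/q_2 = 382/17
  p_3/q_3 = 809/36
  p_4/q_4 = 35978/1601
  p_5/q_5 = 72765/3238
q_4 = 1601 ≤ 2557 < 3238 = q_5, so the answer is 35978/1601.

35978/1601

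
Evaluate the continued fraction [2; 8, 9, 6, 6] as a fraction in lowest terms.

5837/2749

Fold from the inside: start with 6/1.
  6 + 1/6 = 37/6
  9 + 6/37 = 339/37
  8 + 37/339 = 2749/339
  2 + 339/2749 = 5837/2749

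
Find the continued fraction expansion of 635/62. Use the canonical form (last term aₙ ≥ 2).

635 = 10×62 + 15
62 = 4×15 + 2
15 = 7×2 + 1
2 = 2×1 + 0  (stop)
So 635/62 = [10; 4, 7, 2].

[10; 4, 7, 2]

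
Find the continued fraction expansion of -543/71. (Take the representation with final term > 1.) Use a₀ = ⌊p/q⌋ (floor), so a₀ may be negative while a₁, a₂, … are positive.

-543 = -8*71 + 25
71 = 2*25 + 21
25 = 1*21 + 4
21 = 5*4 + 1
4 = 4*1 + 0  (stop)
So -543/71 = [-8; 2, 1, 5, 4].

[-8; 2, 1, 5, 4]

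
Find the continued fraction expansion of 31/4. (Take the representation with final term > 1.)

[7; 1, 3]

31 = 7·4 + 3
4 = 1·3 + 1
3 = 3·1 + 0  (stop)
So 31/4 = [7; 1, 3].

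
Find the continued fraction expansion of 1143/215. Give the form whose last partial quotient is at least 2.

1143 = 5*215 + 68
215 = 3*68 + 11
68 = 6*11 + 2
11 = 5*2 + 1
2 = 2*1 + 0  (stop)
So 1143/215 = [5; 3, 6, 5, 2].

[5; 3, 6, 5, 2]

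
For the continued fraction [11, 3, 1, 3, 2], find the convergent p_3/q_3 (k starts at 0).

Using pₖ = aₖpₖ₋₁ + pₖ₋₂, qₖ = aₖqₖ₋₁ + qₖ₋₂ (with p₋₁=1, p₋₂=0, q₋₁=0, q₋₂=1):
  k=0: a=11, p=11, q=1
  k=1: a=3, p=34, q=3
  k=2: a=1, p=45, q=4
  k=3: a=3, p=169, q=15

169/15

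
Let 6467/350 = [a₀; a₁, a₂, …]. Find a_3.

6467 = 18·350 + 167   →  a_0 = 18
350 = 2·167 + 16   →  a_1 = 2
167 = 10·16 + 7   →  a_2 = 10
16 = 2·7 + 2   →  a_3 = 2

2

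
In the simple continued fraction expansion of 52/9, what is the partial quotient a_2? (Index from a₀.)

3

52 = 5·9 + 7   →  a_0 = 5
9 = 1·7 + 2   →  a_1 = 1
7 = 3·2 + 1   →  a_2 = 3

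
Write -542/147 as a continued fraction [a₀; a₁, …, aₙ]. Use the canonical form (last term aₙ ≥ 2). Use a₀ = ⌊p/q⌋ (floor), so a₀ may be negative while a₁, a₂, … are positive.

[-4; 3, 5, 9]

-542 = -4·147 + 46
147 = 3·46 + 9
46 = 5·9 + 1
9 = 9·1 + 0  (stop)
So -542/147 = [-4; 3, 5, 9].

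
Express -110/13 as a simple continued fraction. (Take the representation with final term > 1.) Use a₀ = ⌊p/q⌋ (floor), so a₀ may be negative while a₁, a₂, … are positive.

-110 = -9*13 + 7
13 = 1*7 + 6
7 = 1*6 + 1
6 = 6*1 + 0  (stop)
So -110/13 = [-9; 1, 1, 6].

[-9; 1, 1, 6]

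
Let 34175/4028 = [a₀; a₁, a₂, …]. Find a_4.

34175 = 8·4028 + 1951   →  a_0 = 8
4028 = 2·1951 + 126   →  a_1 = 2
1951 = 15·126 + 61   →  a_2 = 15
126 = 2·61 + 4   →  a_3 = 2
61 = 15·4 + 1   →  a_4 = 15

15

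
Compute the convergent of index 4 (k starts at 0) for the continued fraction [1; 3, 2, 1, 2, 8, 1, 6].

Using pₖ = aₖpₖ₋₁ + pₖ₋₂, qₖ = aₖqₖ₋₁ + qₖ₋₂ (with p₋₁=1, p₋₂=0, q₋₁=0, q₋₂=1):
  k=0: a=1, p=1, q=1
  k=1: a=3, p=4, q=3
  k=2: a=2, p=9, q=7
  k=3: a=1, p=13, q=10
  k=4: a=2, p=35, q=27

35/27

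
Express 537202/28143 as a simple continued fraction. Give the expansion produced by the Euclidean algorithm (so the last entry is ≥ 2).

537202 = 19×28143 + 2485
28143 = 11×2485 + 808
2485 = 3×808 + 61
808 = 13×61 + 15
61 = 4×15 + 1
15 = 15×1 + 0  (stop)
So 537202/28143 = [19; 11, 3, 13, 4, 15].

[19; 11, 3, 13, 4, 15]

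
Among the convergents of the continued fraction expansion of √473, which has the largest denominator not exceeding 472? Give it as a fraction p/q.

3806/175

√473 = [21; 1, 2, 1, 42, …] (period length 4).
Convergents:
  p_0/q_0 = 21/1
  p_1/q_1 = 22/1
  p_2/q_2 = 65/3
  p_3/q_3 = 87/4
  p_4/q_4 = 3719/171
  p_5/q_5 = 3806/175
  p_6/q_6 = 11331/521
q_5 = 175 ≤ 472 < 521 = q_6, so the answer is 3806/175.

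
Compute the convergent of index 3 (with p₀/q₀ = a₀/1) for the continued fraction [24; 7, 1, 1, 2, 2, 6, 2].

362/15

Using pₖ = aₖpₖ₋₁ + pₖ₋₂, qₖ = aₖqₖ₋₁ + qₖ₋₂ (with p₋₁=1, p₋₂=0, q₋₁=0, q₋₂=1):
  k=0: a=24, p=24, q=1
  k=1: a=7, p=169, q=7
  k=2: a=1, p=193, q=8
  k=3: a=1, p=362, q=15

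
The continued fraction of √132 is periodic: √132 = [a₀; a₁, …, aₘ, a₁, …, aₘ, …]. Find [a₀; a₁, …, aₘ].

a₀ = ⌊√132⌋ = 11.

[11; 2, 22]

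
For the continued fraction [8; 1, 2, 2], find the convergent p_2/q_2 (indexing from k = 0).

26/3

Using pₖ = aₖpₖ₋₁ + pₖ₋₂, qₖ = aₖqₖ₋₁ + qₖ₋₂ (with p₋₁=1, p₋₂=0, q₋₁=0, q₋₂=1):
  k=0: a=8, p=8, q=1
  k=1: a=1, p=9, q=1
  k=2: a=2, p=26, q=3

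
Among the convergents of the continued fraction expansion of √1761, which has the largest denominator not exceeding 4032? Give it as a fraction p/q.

98658/2351

√1761 = [41; 1, 26, 1, 82, …] (period length 4).
Convergents:
  p_0/q_0 = 41/1
  p_1/q_1 = 42/1
  p_2/q_2 = 1133/27
  p_3/q_3 = 1175/28
  p_4/q_4 = 97483/2323
  p_5/q_5 = 98658/2351
  p_6/q_6 = 2662591/63449
q_5 = 2351 ≤ 4032 < 63449 = q_6, so the answer is 98658/2351.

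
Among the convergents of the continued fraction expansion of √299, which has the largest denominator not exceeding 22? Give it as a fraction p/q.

√299 = [17; 3, 2, 3, 34, …] (period length 4).
Convergents:
  p_0/q_0 = 17/1
  p_1/q_1 = 52/3
  p_2/q_2 = 121/7
  p_3/q_3 = 415/24
q_2 = 7 ≤ 22 < 24 = q_3, so the answer is 121/7.

121/7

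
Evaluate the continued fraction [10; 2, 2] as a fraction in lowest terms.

Fold from the inside: start with 2/1.
  2 + 1/2 = 5/2
  10 + 2/5 = 52/5

52/5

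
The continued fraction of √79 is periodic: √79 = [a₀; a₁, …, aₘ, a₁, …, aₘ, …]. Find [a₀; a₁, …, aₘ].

a₀ = ⌊√79⌋ = 8.

[8; 1, 7, 1, 16]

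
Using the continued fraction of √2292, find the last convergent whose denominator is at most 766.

√2292 = [47; 1, 6, 1, 94, …] (period length 4).
Convergents:
  p_0/q_0 = 47/1
  p_1/q_1 = 48/1
  p_2/q_2 = 335/7
  p_3/q_3 = 383/8
  p_4/q_4 = 36337/759
  p_5/q_5 = 36720/767
q_4 = 759 ≤ 766 < 767 = q_5, so the answer is 36337/759.

36337/759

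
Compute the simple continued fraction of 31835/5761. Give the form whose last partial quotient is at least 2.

31835 = 5*5761 + 3030
5761 = 1*3030 + 2731
3030 = 1*2731 + 299
2731 = 9*299 + 40
299 = 7*40 + 19
40 = 2*19 + 2
19 = 9*2 + 1
2 = 2*1 + 0  (stop)
So 31835/5761 = [5; 1, 1, 9, 7, 2, 9, 2].

[5; 1, 1, 9, 7, 2, 9, 2]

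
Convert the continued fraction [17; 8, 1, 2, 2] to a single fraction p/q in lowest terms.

Fold from the inside: start with 2/1.
  2 + 1/2 = 5/2
  1 + 2/5 = 7/5
  8 + 5/7 = 61/7
  17 + 7/61 = 1044/61

1044/61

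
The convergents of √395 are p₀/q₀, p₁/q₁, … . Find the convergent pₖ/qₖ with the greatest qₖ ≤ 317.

√395 = [19; 1, 6, 1, 38, …] (period length 4).
Convergents:
  p_0/q_0 = 19/1
  p_1/q_1 = 20/1
  p_2/q_2 = 139/7
  p_3/q_3 = 159/8
  p_4/q_4 = 6181/311
  p_5/q_5 = 6340/319
q_4 = 311 ≤ 317 < 319 = q_5, so the answer is 6181/311.

6181/311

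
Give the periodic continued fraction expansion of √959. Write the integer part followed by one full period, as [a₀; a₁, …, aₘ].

[30; 1, 29, 1, 60]

a₀ = ⌊√959⌋ = 30.
With m₀=0, d₀=1 and mₖ₊₁ = dₖaₖ − mₖ, dₖ₊₁ = (n − mₖ₊₁²)/dₖ, aₖ₊₁ = ⌊(a₀+mₖ₊₁)/dₖ₊₁⌋:
  k=1: m=30, d=59, a=1
  k=2: m=29, d=2, a=29
  k=3: m=29, d=59, a=1
  k=4: m=30, d=1, a=60
d=1 and a=2a₀=60 at k=4, so the next step gives (m, d) = (30, 59) again — its k=1 value — and the period has length 4.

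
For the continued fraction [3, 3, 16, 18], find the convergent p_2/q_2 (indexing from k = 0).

Using pₖ = aₖpₖ₋₁ + pₖ₋₂, qₖ = aₖqₖ₋₁ + qₖ₋₂ (with p₋₁=1, p₋₂=0, q₋₁=0, q₋₂=1):
  k=0: a=3, p=3, q=1
  k=1: a=3, p=10, q=3
  k=2: a=16, p=163, q=49

163/49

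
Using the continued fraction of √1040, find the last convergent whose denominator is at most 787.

8288/257

√1040 = [32; 4, 64, …] (period length 2).
Convergents:
  p_0/q_0 = 32/1
  p_1/q_1 = 129/4
  p_2/q_2 = 8288/257
  p_3/q_3 = 33281/1032
q_2 = 257 ≤ 787 < 1032 = q_3, so the answer is 8288/257.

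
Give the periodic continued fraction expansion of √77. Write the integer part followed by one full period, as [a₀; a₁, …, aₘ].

[8; 1, 3, 2, 3, 1, 16]

a₀ = ⌊√77⌋ = 8.
With m₀=0, d₀=1 and mₖ₊₁ = dₖaₖ − mₖ, dₖ₊₁ = (n − mₖ₊₁²)/dₖ, aₖ₊₁ = ⌊(a₀+mₖ₊₁)/dₖ₊₁⌋:
  k=1: m=8, d=13, a=1
  k=2: m=5, d=4, a=3
  k=3: m=7, d=7, a=2
  k=4: m=7, d=4, a=3
  k=5: m=5, d=13, a=1
  k=6: m=8, d=1, a=16
d=1 and a=2a₀=16 at k=6, so the next step gives (m, d) = (8, 13) again — its k=1 value — and the period has length 6.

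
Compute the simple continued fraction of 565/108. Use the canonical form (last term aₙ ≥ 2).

[5; 4, 3, 8]

565 = 5*108 + 25
108 = 4*25 + 8
25 = 3*8 + 1
8 = 8*1 + 0  (stop)
So 565/108 = [5; 4, 3, 8].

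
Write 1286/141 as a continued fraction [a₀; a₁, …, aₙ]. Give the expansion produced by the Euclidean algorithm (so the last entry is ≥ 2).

1286 = 9*141 + 17
141 = 8*17 + 5
17 = 3*5 + 2
5 = 2*2 + 1
2 = 2*1 + 0  (stop)
So 1286/141 = [9; 8, 3, 2, 2].

[9; 8, 3, 2, 2]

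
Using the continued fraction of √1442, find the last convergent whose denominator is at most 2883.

108187/2849

√1442 = [37; 1, 36, 1, 74, …] (period length 4).
Convergents:
  p_0/q_0 = 37/1
  p_1/q_1 = 38/1
  p_2/q_2 = 1405/37
  p_3/q_3 = 1443/38
  p_4/q_4 = 108187/2849
  p_5/q_5 = 109630/2887
q_4 = 2849 ≤ 2883 < 2887 = q_5, so the answer is 108187/2849.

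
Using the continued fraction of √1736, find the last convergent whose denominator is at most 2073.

√1736 = [41; 1, 1, 1, 82, …] (period length 4).
Convergents:
  p_0/q_0 = 41/1
  p_1/q_1 = 42/1
  p_2/q_2 = 83/2
  p_3/q_3 = 125/3
  p_4/q_4 = 10333/248
  p_5/q_5 = 10458/251
  p_6/q_6 = 20791/499
  p_7/q_7 = 31249/750
  p_8/q_8 = 2583209/61999
q_7 = 750 ≤ 2073 < 61999 = q_8, so the answer is 31249/750.

31249/750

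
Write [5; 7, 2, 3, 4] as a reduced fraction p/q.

1145/223

Using pₖ = aₖpₖ₋₁ + pₖ₋₂ and qₖ = aₖqₖ₋₁ + qₖ₋₂:
  k=0: a=5, p=5, q=1
  k=1: a=7, p=36, q=7
  k=2: a=2, p=77, q=15
  k=3: a=3, p=267, q=52
  k=4: a=4, p=1145, q=223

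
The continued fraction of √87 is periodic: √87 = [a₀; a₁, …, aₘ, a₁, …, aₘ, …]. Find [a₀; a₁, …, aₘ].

[9; 3, 18]

a₀ = ⌊√87⌋ = 9.
With m₀=0, d₀=1 and mₖ₊₁ = dₖaₖ − mₖ, dₖ₊₁ = (n − mₖ₊₁²)/dₖ, aₖ₊₁ = ⌊(a₀+mₖ₊₁)/dₖ₊₁⌋:
  k=1: m=9, d=6, a=3
  k=2: m=9, d=1, a=18
d=1 and a=2a₀=18 at k=2, so the next step gives (m, d) = (9, 6) again — its k=1 value — and the period has length 2.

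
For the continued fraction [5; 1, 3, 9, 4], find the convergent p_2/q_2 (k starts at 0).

23/4

Using pₖ = aₖpₖ₋₁ + pₖ₋₂, qₖ = aₖqₖ₋₁ + qₖ₋₂ (with p₋₁=1, p₋₂=0, q₋₁=0, q₋₂=1):
  k=0: a=5, p=5, q=1
  k=1: a=1, p=6, q=1
  k=2: a=3, p=23, q=4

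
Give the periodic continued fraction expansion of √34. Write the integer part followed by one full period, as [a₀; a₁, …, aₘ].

[5; 1, 4, 1, 10]

a₀ = ⌊√34⌋ = 5.
With m₀=0, d₀=1 and mₖ₊₁ = dₖaₖ − mₖ, dₖ₊₁ = (n − mₖ₊₁²)/dₖ, aₖ₊₁ = ⌊(a₀+mₖ₊₁)/dₖ₊₁⌋:
  k=1: m=5, d=9, a=1
  k=2: m=4, d=2, a=4
  k=3: m=4, d=9, a=1
  k=4: m=5, d=1, a=10
d=1 and a=2a₀=10 at k=4, so the next step gives (m, d) = (5, 9) again — its k=1 value — and the period has length 4.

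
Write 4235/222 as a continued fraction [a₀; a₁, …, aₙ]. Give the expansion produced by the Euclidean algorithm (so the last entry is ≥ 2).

4235 = 19×222 + 17
222 = 13×17 + 1
17 = 17×1 + 0  (stop)
So 4235/222 = [19; 13, 17].

[19; 13, 17]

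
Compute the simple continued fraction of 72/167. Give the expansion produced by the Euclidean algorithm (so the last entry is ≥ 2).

72 = 0*167 + 72
167 = 2*72 + 23
72 = 3*23 + 3
23 = 7*3 + 2
3 = 1*2 + 1
2 = 2*1 + 0  (stop)
So 72/167 = [0; 2, 3, 7, 1, 2].

[0; 2, 3, 7, 1, 2]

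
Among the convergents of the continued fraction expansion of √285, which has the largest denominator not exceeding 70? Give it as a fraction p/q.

287/17

√285 = [16; 1, 7, 2, 7, 1, 32, …] (period length 6).
Convergents:
  p_0/q_0 = 16/1
  p_1/q_1 = 17/1
  p_2/q_2 = 135/8
  p_3/q_3 = 287/17
  p_4/q_4 = 2144/127
q_3 = 17 ≤ 70 < 127 = q_4, so the answer is 287/17.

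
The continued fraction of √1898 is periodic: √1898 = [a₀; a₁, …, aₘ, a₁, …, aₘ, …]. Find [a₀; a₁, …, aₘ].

[43; 1, 1, 3, 3, 1, 1, 86]

a₀ = ⌊√1898⌋ = 43.
With m₀=0, d₀=1 and mₖ₊₁ = dₖaₖ − mₖ, dₖ₊₁ = (n − mₖ₊₁²)/dₖ, aₖ₊₁ = ⌊(a₀+mₖ₊₁)/dₖ₊₁⌋:
  k=1: m=43, d=49, a=1
  k=2: m=6, d=38, a=1
  k=3: m=32, d=23, a=3
  k=4: m=37, d=23, a=3
  k=5: m=32, d=38, a=1
  k=6: m=6, d=49, a=1
  k=7: m=43, d=1, a=86
d=1 and a=2a₀=86 at k=7, so the next step gives (m, d) = (43, 49) again — its k=1 value — and the period has length 7.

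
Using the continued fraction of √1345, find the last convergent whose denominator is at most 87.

√1345 = [36; 1, 2, 14, 2, 1, 72, …] (period length 6).
Convergents:
  p_0/q_0 = 36/1
  p_1/q_1 = 37/1
  p_2/q_2 = 110/3
  p_3/q_3 = 1577/43
  p_4/q_4 = 3264/89
q_3 = 43 ≤ 87 < 89 = q_4, so the answer is 1577/43.

1577/43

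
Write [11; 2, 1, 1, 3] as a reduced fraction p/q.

205/18

Using pₖ = aₖpₖ₋₁ + pₖ₋₂ and qₖ = aₖqₖ₋₁ + qₖ₋₂:
  k=0: a=11, p=11, q=1
  k=1: a=2, p=23, q=2
  k=2: a=1, p=34, q=3
  k=3: a=1, p=57, q=5
  k=4: a=3, p=205, q=18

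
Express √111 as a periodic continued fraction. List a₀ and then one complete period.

[10; 1, 1, 6, 1, 1, 20]

a₀ = ⌊√111⌋ = 10.
With m₀=0, d₀=1 and mₖ₊₁ = dₖaₖ − mₖ, dₖ₊₁ = (n − mₖ₊₁²)/dₖ, aₖ₊₁ = ⌊(a₀+mₖ₊₁)/dₖ₊₁⌋:
  k=1: m=10, d=11, a=1
  k=2: m=1, d=10, a=1
  k=3: m=9, d=3, a=6
  k=4: m=9, d=10, a=1
  k=5: m=1, d=11, a=1
  k=6: m=10, d=1, a=20
d=1 and a=2a₀=20 at k=6, so the next step gives (m, d) = (10, 11) again — its k=1 value — and the period has length 6.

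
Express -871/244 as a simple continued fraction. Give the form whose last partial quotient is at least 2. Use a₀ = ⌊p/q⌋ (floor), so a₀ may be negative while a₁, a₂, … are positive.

-871 = -4·244 + 105
244 = 2·105 + 34
105 = 3·34 + 3
34 = 11·3 + 1
3 = 3·1 + 0  (stop)
So -871/244 = [-4; 2, 3, 11, 3].

[-4; 2, 3, 11, 3]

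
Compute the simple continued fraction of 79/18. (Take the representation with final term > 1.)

79 = 4·18 + 7
18 = 2·7 + 4
7 = 1·4 + 3
4 = 1·3 + 1
3 = 3·1 + 0  (stop)
So 79/18 = [4; 2, 1, 1, 3].

[4; 2, 1, 1, 3]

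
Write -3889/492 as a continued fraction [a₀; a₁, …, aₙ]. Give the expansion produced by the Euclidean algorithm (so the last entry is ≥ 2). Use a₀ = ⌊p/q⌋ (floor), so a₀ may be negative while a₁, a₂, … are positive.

-3889 = -8*492 + 47
492 = 10*47 + 22
47 = 2*22 + 3
22 = 7*3 + 1
3 = 3*1 + 0  (stop)
So -3889/492 = [-8; 10, 2, 7, 3].

[-8; 10, 2, 7, 3]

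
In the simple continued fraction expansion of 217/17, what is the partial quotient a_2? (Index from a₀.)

3

217 = 12·17 + 13   →  a_0 = 12
17 = 1·13 + 4   →  a_1 = 1
13 = 3·4 + 1   →  a_2 = 3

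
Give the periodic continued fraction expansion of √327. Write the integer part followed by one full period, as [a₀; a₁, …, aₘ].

a₀ = ⌊√327⌋ = 18.
With m₀=0, d₀=1 and mₖ₊₁ = dₖaₖ − mₖ, dₖ₊₁ = (n − mₖ₊₁²)/dₖ, aₖ₊₁ = ⌊(a₀+mₖ₊₁)/dₖ₊₁⌋:
  k=1: m=18, d=3, a=12
  k=2: m=18, d=1, a=36
d=1 and a=2a₀=36 at k=2, so the next step gives (m, d) = (18, 3) again — its k=1 value — and the period has length 2.

[18; 12, 36]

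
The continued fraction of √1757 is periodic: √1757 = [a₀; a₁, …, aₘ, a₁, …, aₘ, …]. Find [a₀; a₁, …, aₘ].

a₀ = ⌊√1757⌋ = 41.
With m₀=0, d₀=1 and mₖ₊₁ = dₖaₖ − mₖ, dₖ₊₁ = (n − mₖ₊₁²)/dₖ, aₖ₊₁ = ⌊(a₀+mₖ₊₁)/dₖ₊₁⌋:
  k=1: m=41, d=76, a=1
  k=2: m=35, d=7, a=10
  k=3: m=35, d=76, a=1
  k=4: m=41, d=1, a=82
d=1 and a=2a₀=82 at k=4, so the next step gives (m, d) = (41, 76) again — its k=1 value — and the period has length 4.

[41; 1, 10, 1, 82]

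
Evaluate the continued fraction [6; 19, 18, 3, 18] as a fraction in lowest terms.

Fold from the inside: start with 18/1.
  3 + 1/18 = 55/18
  18 + 18/55 = 1008/55
  19 + 55/1008 = 19207/1008
  6 + 1008/19207 = 116250/19207

116250/19207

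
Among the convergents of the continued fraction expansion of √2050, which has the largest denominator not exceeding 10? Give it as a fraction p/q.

317/7

√2050 = [45; 3, 1, 1, 1, 1, 3, 90, …] (period length 7).
Convergents:
  p_0/q_0 = 45/1
  p_1/q_1 = 136/3
  p_2/q_2 = 181/4
  p_3/q_3 = 317/7
  p_4/q_4 = 498/11
q_3 = 7 ≤ 10 < 11 = q_4, so the answer is 317/7.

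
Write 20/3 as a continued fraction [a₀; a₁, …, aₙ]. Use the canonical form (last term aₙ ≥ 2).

[6; 1, 2]

20 = 6*3 + 2
3 = 1*2 + 1
2 = 2*1 + 0  (stop)
So 20/3 = [6; 1, 2].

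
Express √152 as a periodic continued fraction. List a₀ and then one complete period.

[12; 3, 24]

a₀ = ⌊√152⌋ = 12.
With m₀=0, d₀=1 and mₖ₊₁ = dₖaₖ − mₖ, dₖ₊₁ = (n − mₖ₊₁²)/dₖ, aₖ₊₁ = ⌊(a₀+mₖ₊₁)/dₖ₊₁⌋:
  k=1: m=12, d=8, a=3
  k=2: m=12, d=1, a=24
d=1 and a=2a₀=24 at k=2, so the next step gives (m, d) = (12, 8) again — its k=1 value — and the period has length 2.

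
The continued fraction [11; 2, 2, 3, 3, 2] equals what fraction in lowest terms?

Using pₖ = aₖpₖ₋₁ + pₖ₋₂ and qₖ = aₖqₖ₋₁ + qₖ₋₂:
  k=0: a=11, p=11, q=1
  k=1: a=2, p=23, q=2
  k=2: a=2, p=57, q=5
  k=3: a=3, p=194, q=17
  k=4: a=3, p=639, q=56
  k=5: a=2, p=1472, q=129

1472/129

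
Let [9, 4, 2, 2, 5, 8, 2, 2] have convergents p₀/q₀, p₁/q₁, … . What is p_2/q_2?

Using pₖ = aₖpₖ₋₁ + pₖ₋₂, qₖ = aₖqₖ₋₁ + qₖ₋₂ (with p₋₁=1, p₋₂=0, q₋₁=0, q₋₂=1):
  k=0: a=9, p=9, q=1
  k=1: a=4, p=37, q=4
  k=2: a=2, p=83, q=9

83/9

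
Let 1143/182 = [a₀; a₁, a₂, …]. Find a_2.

1143 = 6·182 + 51   →  a_0 = 6
182 = 3·51 + 29   →  a_1 = 3
51 = 1·29 + 22   →  a_2 = 1

1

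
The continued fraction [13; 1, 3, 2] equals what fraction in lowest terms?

124/9

Using pₖ = aₖpₖ₋₁ + pₖ₋₂ and qₖ = aₖqₖ₋₁ + qₖ₋₂:
  k=0: a=13, p=13, q=1
  k=1: a=1, p=14, q=1
  k=2: a=3, p=55, q=4
  k=3: a=2, p=124, q=9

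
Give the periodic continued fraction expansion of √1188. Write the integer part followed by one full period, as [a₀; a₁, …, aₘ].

[34; 2, 7, 6, 7, 2, 68]

a₀ = ⌊√1188⌋ = 34.
With m₀=0, d₀=1 and mₖ₊₁ = dₖaₖ − mₖ, dₖ₊₁ = (n − mₖ₊₁²)/dₖ, aₖ₊₁ = ⌊(a₀+mₖ₊₁)/dₖ₊₁⌋:
  k=1: m=34, d=32, a=2
  k=2: m=30, d=9, a=7
  k=3: m=33, d=11, a=6
  k=4: m=33, d=9, a=7
  k=5: m=30, d=32, a=2
  k=6: m=34, d=1, a=68
d=1 and a=2a₀=68 at k=6, so the next step gives (m, d) = (34, 32) again — its k=1 value — and the period has length 6.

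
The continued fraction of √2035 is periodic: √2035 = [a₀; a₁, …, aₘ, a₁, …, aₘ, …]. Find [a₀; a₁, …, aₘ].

[45; 9, 90]

a₀ = ⌊√2035⌋ = 45.
With m₀=0, d₀=1 and mₖ₊₁ = dₖaₖ − mₖ, dₖ₊₁ = (n − mₖ₊₁²)/dₖ, aₖ₊₁ = ⌊(a₀+mₖ₊₁)/dₖ₊₁⌋:
  k=1: m=45, d=10, a=9
  k=2: m=45, d=1, a=90
d=1 and a=2a₀=90 at k=2, so the next step gives (m, d) = (45, 10) again — its k=1 value — and the period has length 2.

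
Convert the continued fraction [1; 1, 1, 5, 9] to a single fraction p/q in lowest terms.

Fold from the inside: start with 9/1.
  5 + 1/9 = 46/9
  1 + 9/46 = 55/46
  1 + 46/55 = 101/55
  1 + 55/101 = 156/101

156/101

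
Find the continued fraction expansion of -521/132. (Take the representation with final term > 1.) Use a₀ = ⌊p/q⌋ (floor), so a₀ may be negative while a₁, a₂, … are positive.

-521 = -4*132 + 7
132 = 18*7 + 6
7 = 1*6 + 1
6 = 6*1 + 0  (stop)
So -521/132 = [-4; 18, 1, 6].

[-4; 18, 1, 6]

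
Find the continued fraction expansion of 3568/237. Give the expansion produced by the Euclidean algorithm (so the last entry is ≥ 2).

3568 = 15×237 + 13
237 = 18×13 + 3
13 = 4×3 + 1
3 = 3×1 + 0  (stop)
So 3568/237 = [15; 18, 4, 3].

[15; 18, 4, 3]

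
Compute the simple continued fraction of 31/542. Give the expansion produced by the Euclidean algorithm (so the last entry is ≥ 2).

31 = 0*542 + 31
542 = 17*31 + 15
31 = 2*15 + 1
15 = 15*1 + 0  (stop)
So 31/542 = [0; 17, 2, 15].

[0; 17, 2, 15]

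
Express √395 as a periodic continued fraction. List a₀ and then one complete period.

[19; 1, 6, 1, 38]

a₀ = ⌊√395⌋ = 19.
With m₀=0, d₀=1 and mₖ₊₁ = dₖaₖ − mₖ, dₖ₊₁ = (n − mₖ₊₁²)/dₖ, aₖ₊₁ = ⌊(a₀+mₖ₊₁)/dₖ₊₁⌋:
  k=1: m=19, d=34, a=1
  k=2: m=15, d=5, a=6
  k=3: m=15, d=34, a=1
  k=4: m=19, d=1, a=38
d=1 and a=2a₀=38 at k=4, so the next step gives (m, d) = (19, 34) again — its k=1 value — and the period has length 4.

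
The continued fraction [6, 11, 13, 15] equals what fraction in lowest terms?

13222/2171

Using pₖ = aₖpₖ₋₁ + pₖ₋₂ and qₖ = aₖqₖ₋₁ + qₖ₋₂:
  k=0: a=6, p=6, q=1
  k=1: a=11, p=67, q=11
  k=2: a=13, p=877, q=144
  k=3: a=15, p=13222, q=2171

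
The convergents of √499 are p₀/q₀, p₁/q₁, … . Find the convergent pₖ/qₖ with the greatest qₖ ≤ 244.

4490/201

√499 = [22; 2, 1, 21, 1, 2, 44, …] (period length 6).
Convergents:
  p_0/q_0 = 22/1
  p_1/q_1 = 45/2
  p_2/q_2 = 67/3
  p_3/q_3 = 1452/65
  p_4/q_4 = 1519/68
  p_5/q_5 = 4490/201
  p_6/q_6 = 199079/8912
q_5 = 201 ≤ 244 < 8912 = q_6, so the answer is 4490/201.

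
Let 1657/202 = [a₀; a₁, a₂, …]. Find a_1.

1657 = 8·202 + 41   →  a_0 = 8
202 = 4·41 + 38   →  a_1 = 4

4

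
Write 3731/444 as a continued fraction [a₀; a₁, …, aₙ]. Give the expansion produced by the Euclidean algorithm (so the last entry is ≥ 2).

3731 = 8·444 + 179
444 = 2·179 + 86
179 = 2·86 + 7
86 = 12·7 + 2
7 = 3·2 + 1
2 = 2·1 + 0  (stop)
So 3731/444 = [8; 2, 2, 12, 3, 2].

[8; 2, 2, 12, 3, 2]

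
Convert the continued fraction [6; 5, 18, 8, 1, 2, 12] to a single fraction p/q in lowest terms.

182191/29396

Using pₖ = aₖpₖ₋₁ + pₖ₋₂ and qₖ = aₖqₖ₋₁ + qₖ₋₂:
  k=0: a=6, p=6, q=1
  k=1: a=5, p=31, q=5
  k=2: a=18, p=564, q=91
  k=3: a=8, p=4543, q=733
  k=4: a=1, p=5107, q=824
  k=5: a=2, p=14757, q=2381
  k=6: a=12, p=182191, q=29396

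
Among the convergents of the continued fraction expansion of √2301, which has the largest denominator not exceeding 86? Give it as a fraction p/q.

1535/32

√2301 = [47; 1, 30, 1, 94, …] (period length 4).
Convergents:
  p_0/q_0 = 47/1
  p_1/q_1 = 48/1
  p_2/q_2 = 1487/31
  p_3/q_3 = 1535/32
  p_4/q_4 = 145777/3039
q_3 = 32 ≤ 86 < 3039 = q_4, so the answer is 1535/32.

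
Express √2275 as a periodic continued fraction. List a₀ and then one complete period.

[47; 1, 2, 3, 2, 1, 94]

a₀ = ⌊√2275⌋ = 47.
With m₀=0, d₀=1 and mₖ₊₁ = dₖaₖ − mₖ, dₖ₊₁ = (n − mₖ₊₁²)/dₖ, aₖ₊₁ = ⌊(a₀+mₖ₊₁)/dₖ₊₁⌋:
  k=1: m=47, d=66, a=1
  k=2: m=19, d=29, a=2
  k=3: m=39, d=26, a=3
  k=4: m=39, d=29, a=2
  k=5: m=19, d=66, a=1
  k=6: m=47, d=1, a=94
d=1 and a=2a₀=94 at k=6, so the next step gives (m, d) = (47, 66) again — its k=1 value — and the period has length 6.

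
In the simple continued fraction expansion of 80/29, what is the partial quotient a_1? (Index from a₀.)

80 = 2·29 + 22   →  a_0 = 2
29 = 1·22 + 7   →  a_1 = 1

1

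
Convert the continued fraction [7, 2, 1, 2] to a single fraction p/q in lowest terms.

59/8

Fold from the inside: start with 2/1.
  1 + 1/2 = 3/2
  2 + 2/3 = 8/3
  7 + 3/8 = 59/8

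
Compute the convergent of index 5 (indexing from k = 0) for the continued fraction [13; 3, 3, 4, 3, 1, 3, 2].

2421/182

Using pₖ = aₖpₖ₋₁ + pₖ₋₂, qₖ = aₖqₖ₋₁ + qₖ₋₂ (with p₋₁=1, p₋₂=0, q₋₁=0, q₋₂=1):
  k=0: a=13, p=13, q=1
  k=1: a=3, p=40, q=3
  k=2: a=3, p=133, q=10
  k=3: a=4, p=572, q=43
  k=4: a=3, p=1849, q=139
  k=5: a=1, p=2421, q=182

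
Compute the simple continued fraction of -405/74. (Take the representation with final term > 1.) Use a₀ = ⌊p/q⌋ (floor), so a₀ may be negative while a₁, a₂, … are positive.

-405 = -6*74 + 39
74 = 1*39 + 35
39 = 1*35 + 4
35 = 8*4 + 3
4 = 1*3 + 1
3 = 3*1 + 0  (stop)
So -405/74 = [-6; 1, 1, 8, 1, 3].

[-6; 1, 1, 8, 1, 3]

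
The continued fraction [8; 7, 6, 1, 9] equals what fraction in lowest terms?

Using pₖ = aₖpₖ₋₁ + pₖ₋₂ and qₖ = aₖqₖ₋₁ + qₖ₋₂:
  k=0: a=8, p=8, q=1
  k=1: a=7, p=57, q=7
  k=2: a=6, p=350, q=43
  k=3: a=1, p=407, q=50
  k=4: a=9, p=4013, q=493

4013/493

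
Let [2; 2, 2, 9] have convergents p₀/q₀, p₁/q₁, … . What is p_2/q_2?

12/5

Using pₖ = aₖpₖ₋₁ + pₖ₋₂, qₖ = aₖqₖ₋₁ + qₖ₋₂ (with p₋₁=1, p₋₂=0, q₋₁=0, q₋₂=1):
  k=0: a=2, p=2, q=1
  k=1: a=2, p=5, q=2
  k=2: a=2, p=12, q=5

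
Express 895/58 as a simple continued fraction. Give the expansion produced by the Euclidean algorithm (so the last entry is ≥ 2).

895 = 15·58 + 25
58 = 2·25 + 8
25 = 3·8 + 1
8 = 8·1 + 0  (stop)
So 895/58 = [15; 2, 3, 8].

[15; 2, 3, 8]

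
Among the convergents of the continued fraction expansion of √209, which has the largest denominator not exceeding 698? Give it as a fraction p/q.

4019/278

√209 = [14; 2, 5, 3, 2, 3, 5, 2, 28, …] (period length 8).
Convergents:
  p_0/q_0 = 14/1
  p_1/q_1 = 29/2
  p_2/q_2 = 159/11
  p_3/q_3 = 506/35
  p_4/q_4 = 1171/81
  p_5/q_5 = 4019/278
  p_6/q_6 = 21266/1471
q_5 = 278 ≤ 698 < 1471 = q_6, so the answer is 4019/278.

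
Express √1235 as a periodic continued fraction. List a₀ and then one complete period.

[35; 7, 70]

a₀ = ⌊√1235⌋ = 35.
With m₀=0, d₀=1 and mₖ₊₁ = dₖaₖ − mₖ, dₖ₊₁ = (n − mₖ₊₁²)/dₖ, aₖ₊₁ = ⌊(a₀+mₖ₊₁)/dₖ₊₁⌋:
  k=1: m=35, d=10, a=7
  k=2: m=35, d=1, a=70
d=1 and a=2a₀=70 at k=2, so the next step gives (m, d) = (35, 10) again — its k=1 value — and the period has length 2.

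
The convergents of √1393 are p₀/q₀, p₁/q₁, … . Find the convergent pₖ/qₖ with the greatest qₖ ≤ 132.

√1393 = [37; 3, 10, 3, 74, …] (period length 4).
Convergents:
  p_0/q_0 = 37/1
  p_1/q_1 = 112/3
  p_2/q_2 = 1157/31
  p_3/q_3 = 3583/96
  p_4/q_4 = 266299/7135
q_3 = 96 ≤ 132 < 7135 = q_4, so the answer is 3583/96.

3583/96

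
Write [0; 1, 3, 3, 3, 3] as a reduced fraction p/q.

109/142

Fold from the inside: start with 3/1.
  3 + 1/3 = 10/3
  3 + 3/10 = 33/10
  3 + 10/33 = 109/33
  1 + 33/109 = 142/109
  0 + 109/142 = 109/142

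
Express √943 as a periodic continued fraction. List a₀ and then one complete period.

[30; 1, 2, 2, 2, 1, 60]

a₀ = ⌊√943⌋ = 30.
With m₀=0, d₀=1 and mₖ₊₁ = dₖaₖ − mₖ, dₖ₊₁ = (n − mₖ₊₁²)/dₖ, aₖ₊₁ = ⌊(a₀+mₖ₊₁)/dₖ₊₁⌋:
  k=1: m=30, d=43, a=1
  k=2: m=13, d=18, a=2
  k=3: m=23, d=23, a=2
  k=4: m=23, d=18, a=2
  k=5: m=13, d=43, a=1
  k=6: m=30, d=1, a=60
d=1 and a=2a₀=60 at k=6, so the next step gives (m, d) = (30, 43) again — its k=1 value — and the period has length 6.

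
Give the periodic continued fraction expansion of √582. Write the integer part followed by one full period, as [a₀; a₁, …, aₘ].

[24; 8, 48]

a₀ = ⌊√582⌋ = 24.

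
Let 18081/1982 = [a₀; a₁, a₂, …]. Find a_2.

6

18081 = 9·1982 + 243   →  a_0 = 9
1982 = 8·243 + 38   →  a_1 = 8
243 = 6·38 + 15   →  a_2 = 6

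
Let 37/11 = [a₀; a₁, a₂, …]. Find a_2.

1

37 = 3·11 + 4   →  a_0 = 3
11 = 2·4 + 3   →  a_1 = 2
4 = 1·3 + 1   →  a_2 = 1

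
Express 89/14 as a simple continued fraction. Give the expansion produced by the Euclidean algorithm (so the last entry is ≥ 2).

89 = 6×14 + 5
14 = 2×5 + 4
5 = 1×4 + 1
4 = 4×1 + 0  (stop)
So 89/14 = [6; 2, 1, 4].

[6; 2, 1, 4]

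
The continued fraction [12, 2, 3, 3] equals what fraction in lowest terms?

Using pₖ = aₖpₖ₋₁ + pₖ₋₂ and qₖ = aₖqₖ₋₁ + qₖ₋₂:
  k=0: a=12, p=12, q=1
  k=1: a=2, p=25, q=2
  k=2: a=3, p=87, q=7
  k=3: a=3, p=286, q=23

286/23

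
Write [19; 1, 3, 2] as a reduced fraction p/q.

Using pₖ = aₖpₖ₋₁ + pₖ₋₂ and qₖ = aₖqₖ₋₁ + qₖ₋₂:
  k=0: a=19, p=19, q=1
  k=1: a=1, p=20, q=1
  k=2: a=3, p=79, q=4
  k=3: a=2, p=178, q=9

178/9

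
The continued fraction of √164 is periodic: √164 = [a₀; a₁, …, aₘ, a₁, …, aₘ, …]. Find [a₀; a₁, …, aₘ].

[12; 1, 4, 6, 4, 1, 24]

a₀ = ⌊√164⌋ = 12.
With m₀=0, d₀=1 and mₖ₊₁ = dₖaₖ − mₖ, dₖ₊₁ = (n − mₖ₊₁²)/dₖ, aₖ₊₁ = ⌊(a₀+mₖ₊₁)/dₖ₊₁⌋:
  k=1: m=12, d=20, a=1
  k=2: m=8, d=5, a=4
  k=3: m=12, d=4, a=6
  k=4: m=12, d=5, a=4
  k=5: m=8, d=20, a=1
  k=6: m=12, d=1, a=24
d=1 and a=2a₀=24 at k=6, so the next step gives (m, d) = (12, 20) again — its k=1 value — and the period has length 6.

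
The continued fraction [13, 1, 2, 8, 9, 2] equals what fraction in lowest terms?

6580/481

Fold from the inside: start with 2/1.
  9 + 1/2 = 19/2
  8 + 2/19 = 154/19
  2 + 19/154 = 327/154
  1 + 154/327 = 481/327
  13 + 327/481 = 6580/481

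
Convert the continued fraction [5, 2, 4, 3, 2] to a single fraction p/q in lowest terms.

365/67

Using pₖ = aₖpₖ₋₁ + pₖ₋₂ and qₖ = aₖqₖ₋₁ + qₖ₋₂:
  k=0: a=5, p=5, q=1
  k=1: a=2, p=11, q=2
  k=2: a=4, p=49, q=9
  k=3: a=3, p=158, q=29
  k=4: a=2, p=365, q=67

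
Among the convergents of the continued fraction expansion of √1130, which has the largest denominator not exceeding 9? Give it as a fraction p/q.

269/8

√1130 = [33; 1, 1, 1, 1, 1, 1, 66, …] (period length 7).
Convergents:
  p_0/q_0 = 33/1
  p_1/q_1 = 34/1
  p_2/q_2 = 67/2
  p_3/q_3 = 101/3
  p_4/q_4 = 168/5
  p_5/q_5 = 269/8
  p_6/q_6 = 437/13
q_5 = 8 ≤ 9 < 13 = q_6, so the answer is 269/8.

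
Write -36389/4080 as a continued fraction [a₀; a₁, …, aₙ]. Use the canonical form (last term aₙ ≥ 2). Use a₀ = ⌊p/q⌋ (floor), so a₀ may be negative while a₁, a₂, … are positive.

-36389 = -9*4080 + 331
4080 = 12*331 + 108
331 = 3*108 + 7
108 = 15*7 + 3
7 = 2*3 + 1
3 = 3*1 + 0  (stop)
So -36389/4080 = [-9; 12, 3, 15, 2, 3].

[-9; 12, 3, 15, 2, 3]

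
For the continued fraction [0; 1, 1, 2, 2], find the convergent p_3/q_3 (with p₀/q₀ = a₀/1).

Using pₖ = aₖpₖ₋₁ + pₖ₋₂, qₖ = aₖqₖ₋₁ + qₖ₋₂ (with p₋₁=1, p₋₂=0, q₋₁=0, q₋₂=1):
  k=0: a=0, p=0, q=1
  k=1: a=1, p=1, q=1
  k=2: a=1, p=1, q=2
  k=3: a=2, p=3, q=5

3/5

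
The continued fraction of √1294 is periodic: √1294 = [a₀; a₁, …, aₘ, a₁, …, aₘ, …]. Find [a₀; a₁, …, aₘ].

a₀ = ⌊√1294⌋ = 35.
With m₀=0, d₀=1 and mₖ₊₁ = dₖaₖ − mₖ, dₖ₊₁ = (n − mₖ₊₁²)/dₖ, aₖ₊₁ = ⌊(a₀+mₖ₊₁)/dₖ₊₁⌋:
  k=1: m=35, d=69, a=1
  k=2: m=34, d=2, a=34
  k=3: m=34, d=69, a=1
  k=4: m=35, d=1, a=70
d=1 and a=2a₀=70 at k=4, so the next step gives (m, d) = (35, 69) again — its k=1 value — and the period has length 4.

[35; 1, 34, 1, 70]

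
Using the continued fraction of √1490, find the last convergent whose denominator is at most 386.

√1490 = [38; 1, 1, 1, 1, 76, …] (period length 5).
Convergents:
  p_0/q_0 = 38/1
  p_1/q_1 = 39/1
  p_2/q_2 = 77/2
  p_3/q_3 = 116/3
  p_4/q_4 = 193/5
  p_5/q_5 = 14784/383
  p_6/q_6 = 14977/388
q_5 = 383 ≤ 386 < 388 = q_6, so the answer is 14784/383.

14784/383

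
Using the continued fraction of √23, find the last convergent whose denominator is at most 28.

24/5

√23 = [4; 1, 3, 1, 8, …] (period length 4).
Convergents:
  p_0/q_0 = 4/1
  p_1/q_1 = 5/1
  p_2/q_2 = 19/4
  p_3/q_3 = 24/5
  p_4/q_4 = 211/44
q_3 = 5 ≤ 28 < 44 = q_4, so the answer is 24/5.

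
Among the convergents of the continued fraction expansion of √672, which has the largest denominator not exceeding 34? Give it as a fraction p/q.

√672 = [25; 1, 11, 1, 50, …] (period length 4).
Convergents:
  p_0/q_0 = 25/1
  p_1/q_1 = 26/1
  p_2/q_2 = 311/12
  p_3/q_3 = 337/13
  p_4/q_4 = 17161/662
q_3 = 13 ≤ 34 < 662 = q_4, so the answer is 337/13.

337/13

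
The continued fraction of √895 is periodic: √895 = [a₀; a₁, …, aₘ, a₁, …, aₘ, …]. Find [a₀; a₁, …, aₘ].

a₀ = ⌊√895⌋ = 29.
With m₀=0, d₀=1 and mₖ₊₁ = dₖaₖ − mₖ, dₖ₊₁ = (n − mₖ₊₁²)/dₖ, aₖ₊₁ = ⌊(a₀+mₖ₊₁)/dₖ₊₁⌋:
  k=1: m=29, d=54, a=1
  k=2: m=25, d=5, a=10
  k=3: m=25, d=54, a=1
  k=4: m=29, d=1, a=58
d=1 and a=2a₀=58 at k=4, so the next step gives (m, d) = (29, 54) again — its k=1 value — and the period has length 4.

[29; 1, 10, 1, 58]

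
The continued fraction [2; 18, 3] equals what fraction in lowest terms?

Fold from the inside: start with 3/1.
  18 + 1/3 = 55/3
  2 + 3/55 = 113/55

113/55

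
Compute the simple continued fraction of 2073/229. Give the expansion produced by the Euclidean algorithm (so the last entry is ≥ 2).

[9; 19, 12]

2073 = 9*229 + 12
229 = 19*12 + 1
12 = 12*1 + 0  (stop)
So 2073/229 = [9; 19, 12].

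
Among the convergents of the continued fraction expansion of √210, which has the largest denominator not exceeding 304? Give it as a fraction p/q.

√210 = [14; 2, 28, …] (period length 2).
Convergents:
  p_0/q_0 = 14/1
  p_1/q_1 = 29/2
  p_2/q_2 = 826/57
  p_3/q_3 = 1681/116
  p_4/q_4 = 47894/3305
q_3 = 116 ≤ 304 < 3305 = q_4, so the answer is 1681/116.

1681/116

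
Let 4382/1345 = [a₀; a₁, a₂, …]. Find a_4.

4382 = 3·1345 + 347   →  a_0 = 3
1345 = 3·347 + 304   →  a_1 = 3
347 = 1·304 + 43   →  a_2 = 1
304 = 7·43 + 3   →  a_3 = 7
43 = 14·3 + 1   →  a_4 = 14

14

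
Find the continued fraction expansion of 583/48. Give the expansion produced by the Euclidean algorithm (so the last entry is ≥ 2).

[12; 6, 1, 6]

583 = 12·48 + 7
48 = 6·7 + 6
7 = 1·6 + 1
6 = 6·1 + 0  (stop)
So 583/48 = [12; 6, 1, 6].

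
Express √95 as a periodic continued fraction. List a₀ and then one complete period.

a₀ = ⌊√95⌋ = 9.

[9; 1, 2, 1, 18]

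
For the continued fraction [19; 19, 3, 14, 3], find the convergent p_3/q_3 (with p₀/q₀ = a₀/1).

Using pₖ = aₖpₖ₋₁ + pₖ₋₂, qₖ = aₖqₖ₋₁ + qₖ₋₂ (with p₋₁=1, p₋₂=0, q₋₁=0, q₋₂=1):
  k=0: a=19, p=19, q=1
  k=1: a=19, p=362, q=19
  k=2: a=3, p=1105, q=58
  k=3: a=14, p=15832, q=831

15832/831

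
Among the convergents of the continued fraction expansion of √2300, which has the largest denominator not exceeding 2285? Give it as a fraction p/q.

109297/2279

√2300 = [47; 1, 22, 1, 94, …] (period length 4).
Convergents:
  p_0/q_0 = 47/1
  p_1/q_1 = 48/1
  p_2/q_2 = 1103/23
  p_3/q_3 = 1151/24
  p_4/q_4 = 109297/2279
  p_5/q_5 = 110448/2303
q_4 = 2279 ≤ 2285 < 2303 = q_5, so the answer is 109297/2279.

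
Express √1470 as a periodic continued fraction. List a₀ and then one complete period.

[38; 2, 1, 14, 1, 2, 76]

a₀ = ⌊√1470⌋ = 38.
With m₀=0, d₀=1 and mₖ₊₁ = dₖaₖ − mₖ, dₖ₊₁ = (n − mₖ₊₁²)/dₖ, aₖ₊₁ = ⌊(a₀+mₖ₊₁)/dₖ₊₁⌋:
  k=1: m=38, d=26, a=2
  k=2: m=14, d=49, a=1
  k=3: m=35, d=5, a=14
  k=4: m=35, d=49, a=1
  k=5: m=14, d=26, a=2
  k=6: m=38, d=1, a=76
d=1 and a=2a₀=76 at k=6, so the next step gives (m, d) = (38, 26) again — its k=1 value — and the period has length 6.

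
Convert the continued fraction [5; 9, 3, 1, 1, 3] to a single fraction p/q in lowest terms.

1185/232

Fold from the inside: start with 3/1.
  1 + 1/3 = 4/3
  1 + 3/4 = 7/4
  3 + 4/7 = 25/7
  9 + 7/25 = 232/25
  5 + 25/232 = 1185/232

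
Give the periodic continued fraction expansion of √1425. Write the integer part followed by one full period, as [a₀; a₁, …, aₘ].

a₀ = ⌊√1425⌋ = 37.

[37; 1, 2, 1, 74]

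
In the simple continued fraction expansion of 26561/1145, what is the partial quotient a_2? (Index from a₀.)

26561 = 23·1145 + 226   →  a_0 = 23
1145 = 5·226 + 15   →  a_1 = 5
226 = 15·15 + 1   →  a_2 = 15

15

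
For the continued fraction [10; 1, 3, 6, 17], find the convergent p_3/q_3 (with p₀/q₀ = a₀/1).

Using pₖ = aₖpₖ₋₁ + pₖ₋₂, qₖ = aₖqₖ₋₁ + qₖ₋₂ (with p₋₁=1, p₋₂=0, q₋₁=0, q₋₂=1):
  k=0: a=10, p=10, q=1
  k=1: a=1, p=11, q=1
  k=2: a=3, p=43, q=4
  k=3: a=6, p=269, q=25

269/25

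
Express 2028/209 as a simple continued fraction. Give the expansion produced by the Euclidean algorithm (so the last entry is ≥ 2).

[9; 1, 2, 2, 1, 2, 3, 2]

2028 = 9*209 + 147
209 = 1*147 + 62
147 = 2*62 + 23
62 = 2*23 + 16
23 = 1*16 + 7
16 = 2*7 + 2
7 = 3*2 + 1
2 = 2*1 + 0  (stop)
So 2028/209 = [9; 1, 2, 2, 1, 2, 3, 2].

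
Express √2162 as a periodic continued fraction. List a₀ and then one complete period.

a₀ = ⌊√2162⌋ = 46.
With m₀=0, d₀=1 and mₖ₊₁ = dₖaₖ − mₖ, dₖ₊₁ = (n − mₖ₊₁²)/dₖ, aₖ₊₁ = ⌊(a₀+mₖ₊₁)/dₖ₊₁⌋:
  k=1: m=46, d=46, a=2
  k=2: m=46, d=1, a=92
d=1 and a=2a₀=92 at k=2, so the next step gives (m, d) = (46, 46) again — its k=1 value — and the period has length 2.

[46; 2, 92]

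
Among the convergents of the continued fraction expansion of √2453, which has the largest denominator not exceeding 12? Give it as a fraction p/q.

99/2

√2453 = [49; 1, 1, 8, 1, 1, 98, …] (period length 6).
Convergents:
  p_0/q_0 = 49/1
  p_1/q_1 = 50/1
  p_2/q_2 = 99/2
  p_3/q_3 = 842/17
q_2 = 2 ≤ 12 < 17 = q_3, so the answer is 99/2.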